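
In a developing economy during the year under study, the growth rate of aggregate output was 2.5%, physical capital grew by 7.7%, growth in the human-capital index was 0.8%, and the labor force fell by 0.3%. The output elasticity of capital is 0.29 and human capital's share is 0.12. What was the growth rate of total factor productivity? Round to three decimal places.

0.348%

Labor's share = 1 − 0.29 − 0.12 = 0.59.
Physical capital: 0.29 × 7.7 = 2.233 pp.
The human-capital index: 0.12 × 0.8 = 0.096 pp.
The labor force: 0.59 × (-0.3) = -0.177 pp.
TFP growth = 2.5 − 2.152 = 0.348%.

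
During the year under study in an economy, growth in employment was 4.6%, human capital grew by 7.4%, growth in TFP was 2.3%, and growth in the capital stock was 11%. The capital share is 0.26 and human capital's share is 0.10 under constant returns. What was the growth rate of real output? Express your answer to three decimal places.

Labor's share = 1 − 0.26 − 0.1 = 0.64.
The capital stock: 0.26 × 11 = 2.86 pp.
Human capital: 0.1 × 7.4 = 0.74 pp.
Employment: 0.64 × 4.6 = 2.944 pp.
Output growth = 2.3 + 6.544 = 8.844%.

8.844%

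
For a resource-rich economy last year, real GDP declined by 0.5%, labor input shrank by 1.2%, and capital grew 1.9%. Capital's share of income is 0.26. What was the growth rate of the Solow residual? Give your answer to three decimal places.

-0.106%

Labor's share = 1 − 0.26 = 0.74.
Capital: 0.26 × 1.9 = 0.494 pp.
Labor input: 0.74 × (-1.2) = -0.888 pp.
TFP growth = -0.5 + 0.394 = -0.106%.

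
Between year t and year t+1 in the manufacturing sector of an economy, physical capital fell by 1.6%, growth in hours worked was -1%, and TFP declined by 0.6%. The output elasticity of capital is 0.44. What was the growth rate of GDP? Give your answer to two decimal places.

Labor's share = 1 − 0.44 = 0.56.
Physical capital: 0.44 × (-1.6) = -0.704 pp.
Hours worked: 0.56 × (-1) = -0.56 pp.
Output growth = -0.6 + (-1.264) = -1.864%.

-1.86%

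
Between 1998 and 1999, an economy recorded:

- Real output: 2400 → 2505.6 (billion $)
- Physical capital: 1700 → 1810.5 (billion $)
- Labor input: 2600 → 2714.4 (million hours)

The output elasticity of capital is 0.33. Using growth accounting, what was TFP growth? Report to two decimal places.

-0.69%

Real output growth = (2505.6 − 2400) / 2400 = 4.4%.
Physical capital growth = (1810.5 − 1700) / 1700 = 6.5%.
Labor input growth = (2714.4 − 2600) / 2600 = 4.4%.
Labor's share = 1 − 0.33 = 0.67.
Physical capital: 0.33 × 6.5 = 2.145 pp.
Labor input: 0.67 × 4.4 = 2.948 pp.
TFP growth = 4.4 − 5.093 = -0.693%.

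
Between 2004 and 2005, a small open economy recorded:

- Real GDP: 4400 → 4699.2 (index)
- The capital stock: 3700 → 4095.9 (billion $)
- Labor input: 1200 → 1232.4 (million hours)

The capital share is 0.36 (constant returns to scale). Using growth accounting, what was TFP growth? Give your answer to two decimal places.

TFP growth was 1.22%.

Real GDP growth = (4699.2 − 4400) / 4400 = 6.8%.
The capital stock growth = (4095.9 − 3700) / 3700 = 10.7%.
Labor input growth = (1232.4 − 1200) / 1200 = 2.7%.
Labor's share = 1 − 0.36 = 0.64.
The capital stock: 0.36 × 10.7 = 3.852 pp.
Labor input: 0.64 × 2.7 = 1.728 pp.
TFP growth = 6.8 − 5.58 = 1.22%.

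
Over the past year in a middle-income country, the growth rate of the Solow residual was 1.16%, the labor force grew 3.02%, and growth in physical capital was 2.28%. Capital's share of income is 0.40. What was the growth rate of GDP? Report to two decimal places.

3.88%

Labor's share = 1 − 0.4 = 0.6.
Physical capital: 0.4 × 2.28 = 0.912 pp.
The labor force: 0.6 × 3.02 = 1.812 pp.
Output growth = 1.16 + 2.724 = 3.884%.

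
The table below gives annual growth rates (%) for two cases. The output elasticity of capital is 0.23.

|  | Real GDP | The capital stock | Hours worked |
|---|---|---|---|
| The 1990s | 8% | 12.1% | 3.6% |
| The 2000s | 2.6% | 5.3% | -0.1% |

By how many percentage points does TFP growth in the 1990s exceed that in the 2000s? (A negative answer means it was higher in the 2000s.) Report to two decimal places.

Labor's share = 1 − 0.23 = 0.77.
The 1990s: TFP = 8 − 2.783 − 2.772 = 2.445%.
The 2000s: TFP = 2.6 − 1.219 + 0.077 = 1.458%.
Difference = 2.445 − (1.458) = 0.987 pp.

0.99 percentage points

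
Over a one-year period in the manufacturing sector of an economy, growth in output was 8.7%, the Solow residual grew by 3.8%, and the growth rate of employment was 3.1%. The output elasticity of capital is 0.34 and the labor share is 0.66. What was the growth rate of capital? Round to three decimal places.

8.394%

Labor's share = 1 − 0.34 = 0.66.
gY = gA + 0.66×3.1 + 0.34×g.
0.34×g = 8.7 − 3.8 − 2.046 = 2.854.
g = 2.854 / 0.34 = 8.39412%.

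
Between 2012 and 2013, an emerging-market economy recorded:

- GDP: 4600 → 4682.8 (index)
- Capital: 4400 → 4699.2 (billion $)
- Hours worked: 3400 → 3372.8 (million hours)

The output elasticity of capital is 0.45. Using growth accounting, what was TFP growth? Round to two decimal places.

GDP growth = (4682.8 − 4600) / 4600 = 1.8%.
Capital growth = (4699.2 − 4400) / 4400 = 6.8%.
Hours worked growth = (3372.8 − 3400) / 3400 = -0.8%.
Labor's share = 1 − 0.45 = 0.55.
Capital: 0.45 × 6.8 = 3.06 pp.
Hours worked: 0.55 × (-0.8) = -0.44 pp.
TFP growth = 1.8 − 2.62 = -0.82%.

-0.82%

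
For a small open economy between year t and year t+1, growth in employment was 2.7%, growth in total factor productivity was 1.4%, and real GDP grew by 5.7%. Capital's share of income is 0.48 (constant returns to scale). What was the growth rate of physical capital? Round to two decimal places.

6.03%

Labor's share = 1 − 0.48 = 0.52.
gY = gA + 0.52×2.7 + 0.48×g.
0.48×g = 5.7 − 1.4 − 1.404 = 2.896.
g = 2.896 / 0.48 = 6.0333%.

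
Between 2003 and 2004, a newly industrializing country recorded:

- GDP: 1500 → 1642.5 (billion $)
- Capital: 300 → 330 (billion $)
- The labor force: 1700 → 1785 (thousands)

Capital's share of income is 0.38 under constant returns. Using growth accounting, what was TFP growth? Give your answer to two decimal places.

GDP growth = (1642.5 − 1500) / 1500 = 9.5%.
Capital growth = (330 − 300) / 300 = 10%.
The labor force growth = (1785 − 1700) / 1700 = 5%.
Labor's share = 1 − 0.38 = 0.62.
Capital: 0.38 × 10 = 3.8 pp.
The labor force: 0.62 × 5 = 3.1 pp.
TFP growth = 9.5 − 6.9 = 2.6%.

TFP growth was 2.60%.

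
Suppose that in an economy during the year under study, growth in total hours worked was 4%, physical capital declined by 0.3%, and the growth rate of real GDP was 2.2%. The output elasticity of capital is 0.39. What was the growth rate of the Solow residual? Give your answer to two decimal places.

Labor's share = 1 − 0.39 = 0.61.
Physical capital: 0.39 × (-0.3) = -0.117 pp.
Total hours worked: 0.61 × 4 = 2.44 pp.
TFP growth = 2.2 − 2.323 = -0.123%.

-0.12%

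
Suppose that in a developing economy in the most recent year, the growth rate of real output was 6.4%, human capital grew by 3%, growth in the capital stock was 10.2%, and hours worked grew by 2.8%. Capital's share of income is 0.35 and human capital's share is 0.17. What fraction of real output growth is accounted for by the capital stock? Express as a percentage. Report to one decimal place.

The capital stock contributed 0.35 × 10.2 = 3.57 pp.
Share of growth = 3.57 / 6.4 × 100 = 55.781%.

The capital stock accounted for 55.8% of growth.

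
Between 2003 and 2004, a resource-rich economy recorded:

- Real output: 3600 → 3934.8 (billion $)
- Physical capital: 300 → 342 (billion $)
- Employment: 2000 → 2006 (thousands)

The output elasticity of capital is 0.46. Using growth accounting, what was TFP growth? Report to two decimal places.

Real output growth = (3934.8 − 3600) / 3600 = 9.3%.
Physical capital growth = (342 − 300) / 300 = 14%.
Employment growth = (2006 − 2000) / 2000 = 0.3%.
Labor's share = 1 − 0.46 = 0.54.
Physical capital: 0.46 × 14 = 6.44 pp.
Employment: 0.54 × 0.3 = 0.162 pp.
TFP growth = 9.3 − 6.602 = 2.698%.

TFP growth was 2.70%.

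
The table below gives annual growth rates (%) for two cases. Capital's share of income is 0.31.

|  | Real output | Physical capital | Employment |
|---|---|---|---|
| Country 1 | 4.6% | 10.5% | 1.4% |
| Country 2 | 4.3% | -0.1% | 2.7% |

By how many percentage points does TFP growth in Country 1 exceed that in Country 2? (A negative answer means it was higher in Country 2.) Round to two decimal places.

-2.09 percentage points

Labor's share = 1 − 0.31 = 0.69.
Country 1: TFP = 4.6 − 3.255 − 0.966 = 0.379%.
Country 2: TFP = 4.3 + 0.031 − 1.863 = 2.468%.
Difference = 0.379 − (2.468) = -2.089 pp.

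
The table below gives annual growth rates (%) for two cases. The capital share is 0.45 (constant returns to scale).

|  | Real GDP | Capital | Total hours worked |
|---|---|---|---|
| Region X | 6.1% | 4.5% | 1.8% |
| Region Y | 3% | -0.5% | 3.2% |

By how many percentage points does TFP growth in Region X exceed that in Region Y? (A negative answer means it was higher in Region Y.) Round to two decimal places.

1.62 percentage points

Labor's share = 1 − 0.45 = 0.55.
Region X: TFP = 6.1 − 2.025 − 0.99 = 3.085%.
Region Y: TFP = 3 + 0.225 − 1.76 = 1.465%.
Difference = 3.085 − (1.465) = 1.62 pp.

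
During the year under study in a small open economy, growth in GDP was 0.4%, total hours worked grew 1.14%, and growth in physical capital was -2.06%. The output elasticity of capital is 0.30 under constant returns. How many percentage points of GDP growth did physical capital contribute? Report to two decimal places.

Contribution = share × growth = 0.3 × (-2.06) = -0.618 pp.

-0.62 pp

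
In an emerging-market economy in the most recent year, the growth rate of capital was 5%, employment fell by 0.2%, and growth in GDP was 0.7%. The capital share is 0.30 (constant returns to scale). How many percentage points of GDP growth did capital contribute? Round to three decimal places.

1.500 percentage points

Contribution = share × growth = 0.3 × 5 = 1.5 pp.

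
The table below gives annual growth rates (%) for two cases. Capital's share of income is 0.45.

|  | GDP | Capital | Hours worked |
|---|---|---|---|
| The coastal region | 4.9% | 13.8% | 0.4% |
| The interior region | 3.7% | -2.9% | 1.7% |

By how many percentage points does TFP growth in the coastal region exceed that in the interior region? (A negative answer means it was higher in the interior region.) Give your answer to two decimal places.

-5.60 percentage points

Labor's share = 1 − 0.45 = 0.55.
The coastal region: TFP = 4.9 − 6.21 − 0.22 = -1.53%.
The interior region: TFP = 3.7 + 1.305 − 0.935 = 4.07%.
Difference = -1.53 − (4.07) = -5.6 pp.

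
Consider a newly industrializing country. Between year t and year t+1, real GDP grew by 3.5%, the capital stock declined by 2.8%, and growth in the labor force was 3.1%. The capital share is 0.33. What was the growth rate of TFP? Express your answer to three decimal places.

2.347%

Labor's share = 1 − 0.33 = 0.67.
The capital stock: 0.33 × (-2.8) = -0.924 pp.
The labor force: 0.67 × 3.1 = 2.077 pp.
TFP growth = 3.5 − 1.153 = 2.347%.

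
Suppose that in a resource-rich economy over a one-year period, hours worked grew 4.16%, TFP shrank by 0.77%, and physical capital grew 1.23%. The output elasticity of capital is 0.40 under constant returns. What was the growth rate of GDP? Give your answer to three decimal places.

Labor's share = 1 − 0.4 = 0.6.
Physical capital: 0.4 × 1.23 = 0.492 pp.
Hours worked: 0.6 × 4.16 = 2.496 pp.
Output growth = -0.77 + 2.988 = 2.218%.

GDP grew 2.218%.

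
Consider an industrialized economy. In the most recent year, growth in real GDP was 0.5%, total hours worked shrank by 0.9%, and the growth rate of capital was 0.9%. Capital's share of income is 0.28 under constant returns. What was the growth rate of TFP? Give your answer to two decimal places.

0.90%

Labor's share = 1 − 0.28 = 0.72.
Capital: 0.28 × 0.9 = 0.252 pp.
Total hours worked: 0.72 × (-0.9) = -0.648 pp.
TFP growth = 0.5 + 0.396 = 0.896%.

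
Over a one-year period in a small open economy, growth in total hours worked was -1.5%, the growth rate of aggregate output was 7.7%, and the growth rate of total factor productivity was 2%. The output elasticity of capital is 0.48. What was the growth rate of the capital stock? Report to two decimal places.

Labor's share = 1 − 0.48 = 0.52.
gY = gA + 0.52×(-1.5) + 0.48×g.
0.48×g = 7.7 − 2 + 0.78 = 6.48.
g = 6.48 / 0.48 = 13.5%.

The capital stock grew 13.50%.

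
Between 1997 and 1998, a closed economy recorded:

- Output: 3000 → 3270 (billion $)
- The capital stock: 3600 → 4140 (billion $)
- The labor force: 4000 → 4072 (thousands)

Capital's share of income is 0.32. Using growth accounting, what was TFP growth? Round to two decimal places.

2.98%

Output growth = (3270 − 3000) / 3000 = 9%.
The capital stock growth = (4140 − 3600) / 3600 = 15%.
The labor force growth = (4072 − 4000) / 4000 = 1.8%.
Labor's share = 1 − 0.32 = 0.68.
The capital stock: 0.32 × 15 = 4.8 pp.
The labor force: 0.68 × 1.8 = 1.224 pp.
TFP growth = 9 − 6.024 = 2.976%.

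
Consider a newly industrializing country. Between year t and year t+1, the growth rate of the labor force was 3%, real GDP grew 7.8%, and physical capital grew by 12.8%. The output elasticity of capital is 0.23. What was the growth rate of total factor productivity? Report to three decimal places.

Labor's share = 1 − 0.23 = 0.77.
Physical capital: 0.23 × 12.8 = 2.944 pp.
The labor force: 0.77 × 3 = 2.31 pp.
TFP growth = 7.8 − 5.254 = 2.546%.

Total factor productivity grew 2.546%.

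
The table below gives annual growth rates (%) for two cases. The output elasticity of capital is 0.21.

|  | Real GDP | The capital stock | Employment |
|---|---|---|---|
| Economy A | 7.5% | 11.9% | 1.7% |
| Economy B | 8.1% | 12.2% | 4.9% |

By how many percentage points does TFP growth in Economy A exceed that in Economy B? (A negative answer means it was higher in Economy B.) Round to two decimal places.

Labor's share = 1 − 0.21 = 0.79.
Economy A: TFP = 7.5 − 2.499 − 1.343 = 3.658%.
Economy B: TFP = 8.1 − 2.562 − 3.871 = 1.667%.
Difference = 3.658 − (1.667) = 1.991 pp.

1.99 percentage points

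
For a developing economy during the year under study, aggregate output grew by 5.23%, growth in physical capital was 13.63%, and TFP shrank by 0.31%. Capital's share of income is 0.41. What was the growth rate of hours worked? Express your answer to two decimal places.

-0.08%

Labor's share = 1 − 0.41 = 0.59.
gY = gA + 0.41×13.63 + 0.59×g.
0.59×g = 5.23 + 0.31 − 5.5883 = -0.0483.
g = -0.0483 / 0.59 = -0.0819%.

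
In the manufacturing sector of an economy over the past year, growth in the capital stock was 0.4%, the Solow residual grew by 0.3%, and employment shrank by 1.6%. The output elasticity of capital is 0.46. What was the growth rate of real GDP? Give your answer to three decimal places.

Labor's share = 1 − 0.46 = 0.54.
The capital stock: 0.46 × 0.4 = 0.184 pp.
Employment: 0.54 × (-1.6) = -0.864 pp.
Output growth = 0.3 + (-0.68) = -0.38%.

-0.380%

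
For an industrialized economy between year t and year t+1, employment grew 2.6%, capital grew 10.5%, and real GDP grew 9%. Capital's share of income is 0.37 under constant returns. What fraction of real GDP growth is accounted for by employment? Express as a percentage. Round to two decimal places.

Employment accounted for 18.20% of growth.

Labor's share = 1 − 0.37 = 0.63.
Employment contributed 0.63 × 2.6 = 1.638 pp.
Share of growth = 1.638 / 9 × 100 = 18.2%.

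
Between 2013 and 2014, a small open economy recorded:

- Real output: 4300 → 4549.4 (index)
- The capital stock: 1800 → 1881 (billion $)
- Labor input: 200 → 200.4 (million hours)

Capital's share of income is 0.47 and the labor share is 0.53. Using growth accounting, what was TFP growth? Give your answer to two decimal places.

3.58%

Real output growth = (4549.4 − 4300) / 4300 = 5.8%.
The capital stock growth = (1881 − 1800) / 1800 = 4.5%.
Labor input growth = (200.4 − 200) / 200 = 0.2%.
Labor's share = 1 − 0.47 = 0.53.
The capital stock: 0.47 × 4.5 = 2.115 pp.
Labor input: 0.53 × 0.2 = 0.106 pp.
TFP growth = 5.8 − 2.221 = 3.579%.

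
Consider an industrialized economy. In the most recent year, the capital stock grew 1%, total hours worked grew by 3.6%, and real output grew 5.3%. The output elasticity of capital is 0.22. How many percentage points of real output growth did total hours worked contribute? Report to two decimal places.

Labor's share = 1 − 0.22 = 0.78.
Contribution = share × growth = 0.78 × 3.6 = 2.808 pp.

2.81 percentage points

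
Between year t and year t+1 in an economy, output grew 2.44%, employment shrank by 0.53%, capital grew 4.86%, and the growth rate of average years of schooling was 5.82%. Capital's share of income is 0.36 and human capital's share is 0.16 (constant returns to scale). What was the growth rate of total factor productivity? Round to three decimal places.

Labor's share = 1 − 0.36 − 0.16 = 0.48.
Capital: 0.36 × 4.86 = 1.7496 pp.
Average years of schooling: 0.16 × 5.82 = 0.9312 pp.
Employment: 0.48 × (-0.53) = -0.2544 pp.
TFP growth = 2.44 − 2.4264 = 0.0136%.

Total factor productivity grew 0.014%.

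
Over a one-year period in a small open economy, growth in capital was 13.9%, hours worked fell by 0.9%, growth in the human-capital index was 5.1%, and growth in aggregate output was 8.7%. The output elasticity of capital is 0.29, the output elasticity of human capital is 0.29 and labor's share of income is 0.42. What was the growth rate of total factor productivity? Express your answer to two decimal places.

Total factor productivity growth was 3.57%.

Labor's share = 1 − 0.29 − 0.29 = 0.42.
Capital: 0.29 × 13.9 = 4.031 pp.
The human-capital index: 0.29 × 5.1 = 1.479 pp.
Hours worked: 0.42 × (-0.9) = -0.378 pp.
TFP growth = 8.7 − 5.132 = 3.568%.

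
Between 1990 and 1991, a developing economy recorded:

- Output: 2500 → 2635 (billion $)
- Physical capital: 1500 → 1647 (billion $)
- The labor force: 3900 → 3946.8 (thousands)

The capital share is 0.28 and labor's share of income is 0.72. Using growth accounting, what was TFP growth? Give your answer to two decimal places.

1.79%

Output growth = (2635 − 2500) / 2500 = 5.4%.
Physical capital growth = (1647 − 1500) / 1500 = 9.8%.
The labor force growth = (3946.8 − 3900) / 3900 = 1.2%.
Labor's share = 1 − 0.28 = 0.72.
Physical capital: 0.28 × 9.8 = 2.744 pp.
The labor force: 0.72 × 1.2 = 0.864 pp.
TFP growth = 5.4 − 3.608 = 1.792%.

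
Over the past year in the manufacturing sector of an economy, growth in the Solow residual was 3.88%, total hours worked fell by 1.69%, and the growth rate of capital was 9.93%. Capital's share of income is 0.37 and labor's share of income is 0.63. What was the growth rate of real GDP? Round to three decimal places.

Real GDP growth was 6.489%.

Labor's share = 1 − 0.37 = 0.63.
Capital: 0.37 × 9.93 = 3.6741 pp.
Total hours worked: 0.63 × (-1.69) = -1.0647 pp.
Output growth = 3.88 + 2.6094 = 6.4894%.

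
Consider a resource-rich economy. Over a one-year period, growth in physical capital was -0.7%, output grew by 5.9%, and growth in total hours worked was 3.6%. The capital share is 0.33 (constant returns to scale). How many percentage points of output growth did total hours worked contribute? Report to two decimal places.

Labor's share = 1 − 0.33 = 0.67.
Contribution = share × growth = 0.67 × 3.6 = 2.412 pp.

2.41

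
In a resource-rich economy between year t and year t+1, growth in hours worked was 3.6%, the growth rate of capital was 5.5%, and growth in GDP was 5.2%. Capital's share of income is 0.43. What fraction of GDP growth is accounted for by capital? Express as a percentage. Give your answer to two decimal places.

Capital contributed 0.43 × 5.5 = 2.365 pp.
Share of growth = 2.365 / 5.2 × 100 = 45.4808%.

Capital accounted for 45.48% of growth.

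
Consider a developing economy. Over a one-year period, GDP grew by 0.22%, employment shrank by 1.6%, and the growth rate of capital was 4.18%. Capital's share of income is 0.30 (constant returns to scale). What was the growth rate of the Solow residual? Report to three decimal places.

The Solow residual grew 0.086%.

Labor's share = 1 − 0.3 = 0.7.
Capital: 0.3 × 4.18 = 1.254 pp.
Employment: 0.7 × (-1.6) = -1.12 pp.
TFP growth = 0.22 − 0.134 = 0.086%.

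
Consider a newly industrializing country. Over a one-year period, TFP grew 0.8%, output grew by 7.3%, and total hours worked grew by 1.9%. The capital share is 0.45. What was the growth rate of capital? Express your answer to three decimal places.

Labor's share = 1 − 0.45 = 0.55.
gY = gA + 0.55×1.9 + 0.45×g.
0.45×g = 7.3 − 0.8 − 1.045 = 5.455.
g = 5.455 / 0.45 = 12.12222%.

Capital grew 12.122%.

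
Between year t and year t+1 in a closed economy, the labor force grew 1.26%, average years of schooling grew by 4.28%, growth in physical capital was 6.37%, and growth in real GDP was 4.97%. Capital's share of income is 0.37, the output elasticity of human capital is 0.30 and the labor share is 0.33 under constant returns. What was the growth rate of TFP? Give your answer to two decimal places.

Labor's share = 1 − 0.37 − 0.3 = 0.33.
Physical capital: 0.37 × 6.37 = 2.3569 pp.
Average years of schooling: 0.3 × 4.28 = 1.284 pp.
The labor force: 0.33 × 1.26 = 0.4158 pp.
TFP growth = 4.97 − 4.0567 = 0.9133%.

TFP grew 0.91%.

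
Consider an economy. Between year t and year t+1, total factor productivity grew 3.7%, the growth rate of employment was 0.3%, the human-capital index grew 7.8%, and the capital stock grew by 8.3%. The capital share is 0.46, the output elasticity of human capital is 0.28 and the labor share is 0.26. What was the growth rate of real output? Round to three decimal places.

9.780%

Labor's share = 1 − 0.46 − 0.28 = 0.26.
The capital stock: 0.46 × 8.3 = 3.818 pp.
The human-capital index: 0.28 × 7.8 = 2.184 pp.
Employment: 0.26 × 0.3 = 0.078 pp.
Output growth = 3.7 + 6.08 = 9.78%.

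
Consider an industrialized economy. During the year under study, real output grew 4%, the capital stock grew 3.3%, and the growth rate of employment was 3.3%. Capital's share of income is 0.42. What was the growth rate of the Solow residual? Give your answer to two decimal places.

Labor's share = 1 − 0.42 = 0.58.
The capital stock: 0.42 × 3.3 = 1.386 pp.
Employment: 0.58 × 3.3 = 1.914 pp.
TFP growth = 4 − 3.3 = 0.7%.

The Solow residual growth was 0.70%.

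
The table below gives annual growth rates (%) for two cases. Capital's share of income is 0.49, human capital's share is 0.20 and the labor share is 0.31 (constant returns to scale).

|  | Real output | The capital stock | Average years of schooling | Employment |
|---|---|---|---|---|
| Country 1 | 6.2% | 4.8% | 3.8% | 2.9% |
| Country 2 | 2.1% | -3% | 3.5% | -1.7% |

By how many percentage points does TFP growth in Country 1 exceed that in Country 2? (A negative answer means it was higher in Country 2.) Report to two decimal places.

-1.21 percentage points

Labor's share = 1 − 0.49 − 0.2 = 0.31.
Country 1: TFP = 6.2 − 2.352 − 0.76 − 0.899 = 2.189%.
Country 2: TFP = 2.1 + 1.47 − 0.7 + 0.527 = 3.397%.
Difference = 2.189 − (3.397) = -1.208 pp.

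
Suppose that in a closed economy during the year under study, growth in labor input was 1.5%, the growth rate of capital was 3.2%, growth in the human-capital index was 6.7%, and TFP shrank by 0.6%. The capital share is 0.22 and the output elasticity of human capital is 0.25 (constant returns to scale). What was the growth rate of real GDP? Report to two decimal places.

Labor's share = 1 − 0.22 − 0.25 = 0.53.
Capital: 0.22 × 3.2 = 0.704 pp.
The human-capital index: 0.25 × 6.7 = 1.675 pp.
Labor input: 0.53 × 1.5 = 0.795 pp.
Output growth = -0.6 + 3.174 = 2.574%.

2.57%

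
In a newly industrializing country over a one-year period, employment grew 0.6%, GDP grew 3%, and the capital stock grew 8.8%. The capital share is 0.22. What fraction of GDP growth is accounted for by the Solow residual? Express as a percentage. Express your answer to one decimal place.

Labor's share = 1 − 0.22 = 0.78.
The capital stock: 0.22 × 8.8 = 1.936 pp.
Employment: 0.78 × 0.6 = 0.468 pp.
TFP growth = 3 − 2.404 = 0.596%.
TFP share of growth = 0.596 / 3 × 100 = 19.867%.

19.9%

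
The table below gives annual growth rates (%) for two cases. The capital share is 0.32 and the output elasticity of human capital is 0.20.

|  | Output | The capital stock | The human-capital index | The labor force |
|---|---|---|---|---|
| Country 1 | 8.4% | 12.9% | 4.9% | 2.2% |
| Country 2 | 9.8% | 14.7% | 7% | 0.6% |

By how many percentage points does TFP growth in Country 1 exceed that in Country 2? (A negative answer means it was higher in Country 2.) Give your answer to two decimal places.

-1.17 percentage points

Labor's share = 1 − 0.32 − 0.2 = 0.48.
Country 1: TFP = 8.4 − 4.128 − 0.98 − 1.056 = 2.236%.
Country 2: TFP = 9.8 − 4.704 − 1.4 − 0.288 = 3.408%.
Difference = 2.236 − (3.408) = -1.172 pp.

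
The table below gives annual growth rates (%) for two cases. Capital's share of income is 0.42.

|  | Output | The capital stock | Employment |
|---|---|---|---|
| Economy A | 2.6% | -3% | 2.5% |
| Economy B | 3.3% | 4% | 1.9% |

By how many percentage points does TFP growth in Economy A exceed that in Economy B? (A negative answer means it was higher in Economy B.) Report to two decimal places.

1.89 percentage points

Labor's share = 1 − 0.42 = 0.58.
Economy A: TFP = 2.6 + 1.26 − 1.45 = 2.41%.
Economy B: TFP = 3.3 − 1.68 − 1.102 = 0.518%.
Difference = 2.41 − (0.518) = 1.892 pp.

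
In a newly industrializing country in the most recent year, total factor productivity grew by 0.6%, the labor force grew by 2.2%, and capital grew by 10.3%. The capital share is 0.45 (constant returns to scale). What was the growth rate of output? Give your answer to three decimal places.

Labor's share = 1 − 0.45 = 0.55.
Capital: 0.45 × 10.3 = 4.635 pp.
The labor force: 0.55 × 2.2 = 1.21 pp.
Output growth = 0.6 + 5.845 = 6.445%.

6.445%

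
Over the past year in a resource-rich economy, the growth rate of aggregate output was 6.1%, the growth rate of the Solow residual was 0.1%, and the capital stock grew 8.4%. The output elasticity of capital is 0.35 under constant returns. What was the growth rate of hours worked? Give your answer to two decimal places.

Labor's share = 1 − 0.35 = 0.65.
gY = gA + 0.35×8.4 + 0.65×g.
0.65×g = 6.1 − 0.1 − 2.94 = 3.06.
g = 3.06 / 0.65 = 4.7077%.

Hours worked grew 4.71%.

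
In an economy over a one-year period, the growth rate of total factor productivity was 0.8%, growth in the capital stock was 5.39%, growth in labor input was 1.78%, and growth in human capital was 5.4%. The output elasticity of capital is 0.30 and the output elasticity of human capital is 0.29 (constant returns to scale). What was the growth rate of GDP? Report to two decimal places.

Labor's share = 1 − 0.3 − 0.29 = 0.41.
The capital stock: 0.3 × 5.39 = 1.617 pp.
Human capital: 0.29 × 5.4 = 1.566 pp.
Labor input: 0.41 × 1.78 = 0.7298 pp.
Output growth = 0.8 + 3.9128 = 4.7128%.

GDP growth was 4.71%.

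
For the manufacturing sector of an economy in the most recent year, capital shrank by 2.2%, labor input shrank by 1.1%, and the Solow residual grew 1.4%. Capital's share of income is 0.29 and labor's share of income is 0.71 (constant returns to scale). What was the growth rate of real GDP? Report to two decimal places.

Labor's share = 1 − 0.29 = 0.71.
Capital: 0.29 × (-2.2) = -0.638 pp.
Labor input: 0.71 × (-1.1) = -0.781 pp.
Output growth = 1.4 + (-1.419) = -0.019%.

-0.02%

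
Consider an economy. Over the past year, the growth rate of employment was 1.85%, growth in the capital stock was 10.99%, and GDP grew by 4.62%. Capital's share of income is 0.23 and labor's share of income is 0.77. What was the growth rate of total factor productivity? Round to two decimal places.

Labor's share = 1 − 0.23 = 0.77.
The capital stock: 0.23 × 10.99 = 2.5277 pp.
Employment: 0.77 × 1.85 = 1.4245 pp.
TFP growth = 4.62 − 3.9522 = 0.6678%.

0.67%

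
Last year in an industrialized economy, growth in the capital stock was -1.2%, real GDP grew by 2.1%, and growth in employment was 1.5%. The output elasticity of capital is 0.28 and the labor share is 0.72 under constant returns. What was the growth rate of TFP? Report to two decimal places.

Labor's share = 1 − 0.28 = 0.72.
The capital stock: 0.28 × (-1.2) = -0.336 pp.
Employment: 0.72 × 1.5 = 1.08 pp.
TFP growth = 2.1 − 0.744 = 1.356%.

1.36%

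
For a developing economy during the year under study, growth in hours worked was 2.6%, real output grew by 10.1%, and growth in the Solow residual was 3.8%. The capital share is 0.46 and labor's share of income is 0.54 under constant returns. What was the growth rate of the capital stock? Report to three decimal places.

The capital stock grew 10.643%.

Labor's share = 1 − 0.46 = 0.54.
gY = gA + 0.54×2.6 + 0.46×g.
0.46×g = 10.1 − 3.8 − 1.404 = 4.896.
g = 4.896 / 0.46 = 10.64348%.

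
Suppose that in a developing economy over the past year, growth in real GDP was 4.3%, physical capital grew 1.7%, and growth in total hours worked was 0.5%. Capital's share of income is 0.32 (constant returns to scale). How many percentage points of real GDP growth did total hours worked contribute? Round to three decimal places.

Labor's share = 1 − 0.32 = 0.68.
Contribution = share × growth = 0.68 × 0.5 = 0.34 pp.

0.340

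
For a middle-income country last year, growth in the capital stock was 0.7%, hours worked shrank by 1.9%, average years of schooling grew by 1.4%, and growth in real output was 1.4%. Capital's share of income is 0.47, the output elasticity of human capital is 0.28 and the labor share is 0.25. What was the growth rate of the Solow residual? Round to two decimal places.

Labor's share = 1 − 0.47 − 0.28 = 0.25.
The capital stock: 0.47 × 0.7 = 0.329 pp.
Average years of schooling: 0.28 × 1.4 = 0.392 pp.
Hours worked: 0.25 × (-1.9) = -0.475 pp.
TFP growth = 1.4 − 0.246 = 1.154%.

The Solow residual growth was 1.15%.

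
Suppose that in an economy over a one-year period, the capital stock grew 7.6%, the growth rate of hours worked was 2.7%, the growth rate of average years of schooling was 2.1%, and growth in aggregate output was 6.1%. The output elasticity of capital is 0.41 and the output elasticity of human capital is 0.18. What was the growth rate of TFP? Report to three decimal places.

1.499%

Labor's share = 1 − 0.41 − 0.18 = 0.41.
The capital stock: 0.41 × 7.6 = 3.116 pp.
Average years of schooling: 0.18 × 2.1 = 0.378 pp.
Hours worked: 0.41 × 2.7 = 1.107 pp.
TFP growth = 6.1 − 4.601 = 1.499%.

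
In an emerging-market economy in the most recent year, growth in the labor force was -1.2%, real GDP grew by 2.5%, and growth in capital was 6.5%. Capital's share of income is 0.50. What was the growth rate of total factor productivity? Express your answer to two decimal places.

-0.15%

Labor's share = 1 − 0.5 = 0.5.
Capital: 0.5 × 6.5 = 3.25 pp.
The labor force: 0.5 × (-1.2) = -0.6 pp.
TFP growth = 2.5 − 2.65 = -0.15%.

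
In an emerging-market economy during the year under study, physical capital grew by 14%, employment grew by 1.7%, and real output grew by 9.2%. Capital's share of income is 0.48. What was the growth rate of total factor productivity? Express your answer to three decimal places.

1.596%

Labor's share = 1 − 0.48 = 0.52.
Physical capital: 0.48 × 14 = 6.72 pp.
Employment: 0.52 × 1.7 = 0.884 pp.
TFP growth = 9.2 − 7.604 = 1.596%.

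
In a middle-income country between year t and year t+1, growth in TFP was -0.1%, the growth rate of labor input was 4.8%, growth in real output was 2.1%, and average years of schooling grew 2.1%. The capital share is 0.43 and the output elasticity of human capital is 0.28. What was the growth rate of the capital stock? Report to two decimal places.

0.51%

Labor's share = 1 − 0.43 − 0.28 = 0.29.
gY = gA + 0.28×2.1 + 0.29×4.8 + 0.43×g.
0.43×g = 2.1 + 0.1 − 1.98 = 0.22.
g = 0.22 / 0.43 = 0.5116%.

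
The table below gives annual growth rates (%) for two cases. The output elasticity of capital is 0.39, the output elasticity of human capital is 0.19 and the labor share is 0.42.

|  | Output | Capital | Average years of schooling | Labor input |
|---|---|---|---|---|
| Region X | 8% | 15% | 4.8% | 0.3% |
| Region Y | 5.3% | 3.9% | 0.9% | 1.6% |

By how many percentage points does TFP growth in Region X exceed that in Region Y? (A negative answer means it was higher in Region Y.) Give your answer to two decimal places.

-1.82 percentage points

Labor's share = 1 − 0.39 − 0.19 = 0.42.
Region X: TFP = 8 − 5.85 − 0.912 − 0.126 = 1.112%.
Region Y: TFP = 5.3 − 1.521 − 0.171 − 0.672 = 2.936%.
Difference = 1.112 − (2.936) = -1.824 pp.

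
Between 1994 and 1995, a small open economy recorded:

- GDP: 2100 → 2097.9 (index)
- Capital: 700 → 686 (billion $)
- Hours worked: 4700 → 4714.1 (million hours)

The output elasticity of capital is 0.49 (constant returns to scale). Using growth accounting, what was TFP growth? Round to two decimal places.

0.73%

GDP growth = (2097.9 − 2100) / 2100 = -0.1%.
Capital growth = (686 − 700) / 700 = -2%.
Hours worked growth = (4714.1 − 4700) / 4700 = 0.3%.
Labor's share = 1 − 0.49 = 0.51.
Capital: 0.49 × (-2) = -0.98 pp.
Hours worked: 0.51 × 0.3 = 0.153 pp.
TFP growth = -0.1 + 0.827 = 0.727%.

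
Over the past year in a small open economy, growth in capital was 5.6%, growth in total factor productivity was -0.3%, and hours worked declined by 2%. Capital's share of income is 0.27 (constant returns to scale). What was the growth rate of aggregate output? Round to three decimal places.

-0.248%

Labor's share = 1 − 0.27 = 0.73.
Capital: 0.27 × 5.6 = 1.512 pp.
Hours worked: 0.73 × (-2) = -1.46 pp.
Output growth = -0.3 + 0.052 = -0.248%.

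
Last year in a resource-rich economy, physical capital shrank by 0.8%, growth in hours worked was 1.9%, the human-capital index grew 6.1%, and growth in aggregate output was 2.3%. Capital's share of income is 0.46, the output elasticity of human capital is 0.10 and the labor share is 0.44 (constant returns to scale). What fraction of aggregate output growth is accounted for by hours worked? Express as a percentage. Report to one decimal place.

Hours worked accounted for 36.3% of growth.

Labor's share = 1 − 0.46 − 0.1 = 0.44.
Hours worked contributed 0.44 × 1.9 = 0.836 pp.
Share of growth = 0.836 / 2.3 × 100 = 36.348%.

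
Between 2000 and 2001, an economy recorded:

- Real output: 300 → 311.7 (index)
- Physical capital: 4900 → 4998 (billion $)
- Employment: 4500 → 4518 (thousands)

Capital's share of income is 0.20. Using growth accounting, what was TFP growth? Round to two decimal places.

Real output growth = (311.7 − 300) / 300 = 3.9%.
Physical capital growth = (4998 − 4900) / 4900 = 2%.
Employment growth = (4518 − 4500) / 4500 = 0.4%.
Labor's share = 1 − 0.2 = 0.8.
Physical capital: 0.2 × 2 = 0.4 pp.
Employment: 0.8 × 0.4 = 0.32 pp.
TFP growth = 3.9 − 0.72 = 3.18%.

3.18%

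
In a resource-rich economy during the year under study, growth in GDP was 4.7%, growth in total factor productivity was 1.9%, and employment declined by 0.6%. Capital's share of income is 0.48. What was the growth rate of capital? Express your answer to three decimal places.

Labor's share = 1 − 0.48 = 0.52.
gY = gA + 0.52×(-0.6) + 0.48×g.
0.48×g = 4.7 − 1.9 + 0.312 = 3.112.
g = 3.112 / 0.48 = 6.48333%.

Capital grew 6.483%.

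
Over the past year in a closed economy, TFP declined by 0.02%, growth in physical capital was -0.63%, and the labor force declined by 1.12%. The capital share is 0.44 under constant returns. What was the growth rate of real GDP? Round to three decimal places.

Labor's share = 1 − 0.44 = 0.56.
Physical capital: 0.44 × (-0.63) = -0.2772 pp.
The labor force: 0.56 × (-1.12) = -0.6272 pp.
Output growth = -0.02 + (-0.9044) = -0.9244%.

-0.924%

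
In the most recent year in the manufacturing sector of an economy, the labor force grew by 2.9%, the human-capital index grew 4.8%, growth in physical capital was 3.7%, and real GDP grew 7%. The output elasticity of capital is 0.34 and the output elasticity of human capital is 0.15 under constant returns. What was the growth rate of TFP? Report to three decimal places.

Labor's share = 1 − 0.34 − 0.15 = 0.51.
Physical capital: 0.34 × 3.7 = 1.258 pp.
The human-capital index: 0.15 × 4.8 = 0.72 pp.
The labor force: 0.51 × 2.9 = 1.479 pp.
TFP growth = 7 − 3.457 = 3.543%.

3.543%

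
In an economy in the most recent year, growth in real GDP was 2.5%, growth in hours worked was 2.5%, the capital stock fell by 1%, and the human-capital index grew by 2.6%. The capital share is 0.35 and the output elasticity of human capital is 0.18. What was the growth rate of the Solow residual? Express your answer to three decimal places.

Labor's share = 1 − 0.35 − 0.18 = 0.47.
The capital stock: 0.35 × (-1) = -0.35 pp.
The human-capital index: 0.18 × 2.6 = 0.468 pp.
Hours worked: 0.47 × 2.5 = 1.175 pp.
TFP growth = 2.5 − 1.293 = 1.207%.

The Solow residual growth was 1.207%.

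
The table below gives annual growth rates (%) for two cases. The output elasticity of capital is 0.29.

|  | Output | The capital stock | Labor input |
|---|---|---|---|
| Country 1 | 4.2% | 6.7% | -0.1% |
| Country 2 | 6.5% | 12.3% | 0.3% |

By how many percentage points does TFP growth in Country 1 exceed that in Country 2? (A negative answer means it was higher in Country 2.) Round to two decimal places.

Labor's share = 1 − 0.29 = 0.71.
Country 1: TFP = 4.2 − 1.943 + 0.071 = 2.328%.
Country 2: TFP = 6.5 − 3.567 − 0.213 = 2.72%.
Difference = 2.328 − (2.72) = -0.392 pp.

-0.39 percentage points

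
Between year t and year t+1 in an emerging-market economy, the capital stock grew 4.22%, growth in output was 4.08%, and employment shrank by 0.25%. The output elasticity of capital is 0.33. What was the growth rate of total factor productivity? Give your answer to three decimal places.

Labor's share = 1 − 0.33 = 0.67.
The capital stock: 0.33 × 4.22 = 1.3926 pp.
Employment: 0.67 × (-0.25) = -0.1675 pp.
TFP growth = 4.08 − 1.2251 = 2.8549%.

Total factor productivity grew 2.855%.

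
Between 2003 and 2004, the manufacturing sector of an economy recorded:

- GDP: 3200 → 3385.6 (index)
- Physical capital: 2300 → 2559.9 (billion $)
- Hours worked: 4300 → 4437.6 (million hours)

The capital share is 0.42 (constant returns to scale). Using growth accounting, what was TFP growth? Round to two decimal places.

-0.80%

GDP growth = (3385.6 − 3200) / 3200 = 5.8%.
Physical capital growth = (2559.9 − 2300) / 2300 = 11.3%.
Hours worked growth = (4437.6 − 4300) / 4300 = 3.2%.
Labor's share = 1 − 0.42 = 0.58.
Physical capital: 0.42 × 11.3 = 4.746 pp.
Hours worked: 0.58 × 3.2 = 1.856 pp.
TFP growth = 5.8 − 6.602 = -0.802%.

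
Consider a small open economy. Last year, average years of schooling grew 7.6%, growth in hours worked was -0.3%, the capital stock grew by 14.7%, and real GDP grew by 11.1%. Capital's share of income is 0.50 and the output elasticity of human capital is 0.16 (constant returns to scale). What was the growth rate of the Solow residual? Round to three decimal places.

The Solow residual growth was 2.636%.

Labor's share = 1 − 0.5 − 0.16 = 0.34.
The capital stock: 0.5 × 14.7 = 7.35 pp.
Average years of schooling: 0.16 × 7.6 = 1.216 pp.
Hours worked: 0.34 × (-0.3) = -0.102 pp.
TFP growth = 11.1 − 8.464 = 2.636%.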